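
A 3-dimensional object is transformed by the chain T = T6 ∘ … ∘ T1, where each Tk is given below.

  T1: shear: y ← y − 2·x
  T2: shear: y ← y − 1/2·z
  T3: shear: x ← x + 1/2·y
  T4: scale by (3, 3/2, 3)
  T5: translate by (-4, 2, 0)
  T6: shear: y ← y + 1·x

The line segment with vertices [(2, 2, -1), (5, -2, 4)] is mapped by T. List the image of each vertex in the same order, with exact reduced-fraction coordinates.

T1 shear: y ← y − 2·x: (2, 2, -1) → (2, -2, -1); (5, -2, 4) → (5, -12, 4)
T2 shear: y ← y − 1/2·z: (2, -2, -1) → (2, -3/2, -1); (5, -12, 4) → (5, -14, 4)
T3 shear: x ← x + 1/2·y: (2, -3/2, -1) → (5/4, -3/2, -1); (5, -14, 4) → (-2, -14, 4)
T4 scale by (3, 3/2, 3): (5/4, -3/2, -1) → (15/4, -9/4, -3); (-2, -14, 4) → (-6, -21, 12)
T5 translate by (-4, 2, 0): (15/4, -9/4, -3) → (-1/4, -1/4, -3); (-6, -21, 12) → (-10, -19, 12)
T6 shear: y ← y + 1·x: (-1/4, -1/4, -3) → (-1/4, -1/2, -3); (-10, -19, 12) → (-10, -29, 12)

image vertices: (-1/4, -1/2, -3), (-10, -29, 12)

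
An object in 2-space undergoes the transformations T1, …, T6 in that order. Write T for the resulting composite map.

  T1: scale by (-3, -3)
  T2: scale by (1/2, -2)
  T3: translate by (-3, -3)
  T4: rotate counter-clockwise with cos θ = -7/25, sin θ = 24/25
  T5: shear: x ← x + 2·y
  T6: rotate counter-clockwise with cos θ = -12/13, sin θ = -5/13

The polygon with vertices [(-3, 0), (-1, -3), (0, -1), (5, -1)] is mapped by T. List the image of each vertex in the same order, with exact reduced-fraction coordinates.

T1 scale by (-3, -3): (-3, 0) → (9, 0); (-1, -3) → (3, 9); (0, -1) → (0, 3); (5, -1) → (-15, 3)
T2 scale by (1/2, -2): (9, 0) → (9/2, 0); (3, 9) → (3/2, -18); (0, 3) → (0, -6); (-15, 3) → (-15/2, -6)
T3 translate by (-3, -3): (9/2, 0) → (3/2, -3); (3/2, -18) → (-3/2, -21); (0, -6) → (-3, -9); (-15/2, -6) → (-21/2, -9)
T4 rotate counter-clockwise with cos θ = -7/25, sin θ = 24/25: (3/2, -3) → (123/50, 57/25); (-3/2, -21) → (1029/50, 111/25); (-3, -9) → (237/25, -9/25); (-21/2, -9) → (579/50, -189/25)
T5 shear: x ← x + 2·y: (123/50, 57/25) → (351/50, 57/25); (1029/50, 111/25) → (1473/50, 111/25); (237/25, -9/25) → (219/25, -9/25); (579/50, -189/25) → (-177/50, -189/25)
T6 rotate counter-clockwise with cos θ = -12/13, sin θ = -5/13: (351/50, 57/25) → (-1821/325, -3123/650); (1473/50, 111/25) → (-8283/325, -10029/650); (219/25, -9/25) → (-2673/325, -987/325); (-177/50, -189/25) → (9/25, 417/50)

image vertices: (-1821/325, -3123/650), (-8283/325, -10029/650), (-2673/325, -987/325), (9/25, 417/50)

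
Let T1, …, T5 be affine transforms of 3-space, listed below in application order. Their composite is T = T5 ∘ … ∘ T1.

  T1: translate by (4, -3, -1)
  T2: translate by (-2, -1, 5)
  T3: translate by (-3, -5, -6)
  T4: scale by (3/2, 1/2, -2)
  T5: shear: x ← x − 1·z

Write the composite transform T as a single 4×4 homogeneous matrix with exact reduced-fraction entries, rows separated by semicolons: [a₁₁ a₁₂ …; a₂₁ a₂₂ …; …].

T1 = [1 0 0 4; 0 1 0 -3; 0 0 1 -1; 0 0 0 1]
T2·T1 = [1 0 0 2; 0 1 0 -4; 0 0 1 4; 0 0 0 1]
T3·…·T1 = [1 0 0 -1; 0 1 0 -9; 0 0 1 -2; 0 0 0 1]
T4·…·T1 = [3/2 0 0 -3/2; 0 1/2 0 -9/2; 0 0 -2 4; 0 0 0 1]
T5·…·T1 = [3/2 0 2 -11/2; 0 1/2 0 -9/2; 0 0 -2 4; 0 0 0 1]

T = [3/2 0 2 -11/2; 0 1/2 0 -9/2; 0 0 -2 4; 0 0 0 1]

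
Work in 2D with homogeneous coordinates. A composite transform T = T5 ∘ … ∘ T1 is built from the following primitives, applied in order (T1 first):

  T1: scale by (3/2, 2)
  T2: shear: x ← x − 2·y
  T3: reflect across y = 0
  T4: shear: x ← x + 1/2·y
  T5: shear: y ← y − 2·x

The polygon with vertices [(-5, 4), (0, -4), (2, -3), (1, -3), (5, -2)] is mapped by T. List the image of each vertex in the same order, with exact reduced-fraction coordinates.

image vertices: (-55/2, 47), (20, -32), (18, -30), (33/2, -27), (35/2, -31)

T1 scale by (3/2, 2): (-5, 4) → (-15/2, 8); (0, -4) → (0, -8); (2, -3) → (3, -6); (1, -3) → (3/2, -6); (5, -2) → (15/2, -4)
T2 shear: x ← x − 2·y: (-15/2, 8) → (-47/2, 8); (0, -8) → (16, -8); (3, -6) → (15, -6); (3/2, -6) → (27/2, -6); (15/2, -4) → (31/2, -4)
T3 reflect across y = 0: (-47/2, 8) → (-47/2, -8); (16, -8) → (16, 8); (15, -6) → (15, 6); (27/2, -6) → (27/2, 6); (31/2, -4) → (31/2, 4)
T4 shear: x ← x + 1/2·y: (-47/2, -8) → (-55/2, -8); (16, 8) → (20, 8); (15, 6) → (18, 6); (27/2, 6) → (33/2, 6); (31/2, 4) → (35/2, 4)
T5 shear: y ← y − 2·x: (-55/2, -8) → (-55/2, 47); (20, 8) → (20, -32); (18, 6) → (18, -30); (33/2, 6) → (33/2, -27); (35/2, 4) → (35/2, -31)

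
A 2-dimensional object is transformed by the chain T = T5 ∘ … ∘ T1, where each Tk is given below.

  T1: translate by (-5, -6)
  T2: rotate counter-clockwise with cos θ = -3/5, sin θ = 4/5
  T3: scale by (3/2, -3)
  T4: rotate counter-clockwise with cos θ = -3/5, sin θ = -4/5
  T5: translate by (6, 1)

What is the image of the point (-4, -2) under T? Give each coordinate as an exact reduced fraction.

T(p) = (57/50, -437/25)

T1 translate by (-5, -6): (-4, -2) → (-9, -8)
T2 rotate counter-clockwise with cos θ = -3/5, sin θ = 4/5: (-9, -8) → (59/5, -12/5)
T3 scale by (3/2, -3): (59/5, -12/5) → (177/10, 36/5)
T4 rotate counter-clockwise with cos θ = -3/5, sin θ = -4/5: (177/10, 36/5) → (-243/50, -462/25)
T5 translate by (6, 1): (-243/50, -462/25) → (57/50, -437/25)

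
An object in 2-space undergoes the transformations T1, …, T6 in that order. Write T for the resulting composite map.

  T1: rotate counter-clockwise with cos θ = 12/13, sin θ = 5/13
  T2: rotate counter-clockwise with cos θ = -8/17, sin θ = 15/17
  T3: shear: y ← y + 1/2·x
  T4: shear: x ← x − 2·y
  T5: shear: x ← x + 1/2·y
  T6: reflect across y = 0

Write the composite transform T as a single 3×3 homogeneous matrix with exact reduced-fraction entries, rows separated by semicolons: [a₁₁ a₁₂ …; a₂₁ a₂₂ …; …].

T = [-1011/884 443/442 0; -109/442 241/221 0; 0 0 1]

T1 = [12/13 -5/13 0; 5/13 12/13 0; 0 0 1]
T2·T1 = [-171/221 -140/221 0; 140/221 -171/221 0; 0 0 1]
T3·…·T1 = [-171/221 -140/221 0; 109/442 -241/221 0; 0 0 1]
T4·…·T1 = [-280/221 342/221 0; 109/442 -241/221 0; 0 0 1]
T5·…·T1 = [-1011/884 443/442 0; 109/442 -241/221 0; 0 0 1]
T6·…·T1 = [-1011/884 443/442 0; -109/442 241/221 0; 0 0 1]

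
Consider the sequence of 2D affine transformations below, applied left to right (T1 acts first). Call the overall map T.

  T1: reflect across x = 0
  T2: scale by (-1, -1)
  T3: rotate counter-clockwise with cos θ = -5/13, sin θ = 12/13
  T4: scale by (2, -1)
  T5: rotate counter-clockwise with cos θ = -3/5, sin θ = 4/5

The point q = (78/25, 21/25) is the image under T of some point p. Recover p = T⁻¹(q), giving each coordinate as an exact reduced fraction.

T1 = [-1 0 0; 0 1 0; 0 0 1]
T2·T1 = [1 0 0; 0 -1 0; 0 0 1]
T3·…·T1 = [-5/13 12/13 0; 12/13 5/13 0; 0 0 1]
T4·…·T1 = [-10/13 24/13 0; -12/13 -5/13 0; 0 0 1]
T5·…·T1 = [6/5 -4/5 0; -4/65 111/65 0; 0 0 1]
det M = 2; M⁻¹ = [111/130 2/5 0; 2/65 3/5 0; 0 0 1]
M⁻¹ · (78/25, 21/25)ᵀ = (3, 3/5)ᵀ

p = (3, 3/5)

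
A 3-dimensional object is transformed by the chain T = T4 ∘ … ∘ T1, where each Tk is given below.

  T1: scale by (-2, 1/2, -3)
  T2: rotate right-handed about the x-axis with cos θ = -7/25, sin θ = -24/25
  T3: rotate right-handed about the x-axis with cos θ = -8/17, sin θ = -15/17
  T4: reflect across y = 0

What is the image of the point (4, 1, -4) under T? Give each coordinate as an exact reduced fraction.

T(p) = (-8, 3716/425, -6999/850)

T1 scale by (-2, 1/2, -3): (4, 1, -4) → (-8, 1/2, 12)
T2 rotate right-handed about the x-axis with cos θ = -7/25, sin θ = -24/25: (-8, 1/2, 12) → (-8, 569/50, -96/25)
T3 rotate right-handed about the x-axis with cos θ = -8/17, sin θ = -15/17: (-8, 569/50, -96/25) → (-8, -3716/425, -6999/850)
T4 reflect across y = 0: (-8, -3716/425, -6999/850) → (-8, 3716/425, -6999/850)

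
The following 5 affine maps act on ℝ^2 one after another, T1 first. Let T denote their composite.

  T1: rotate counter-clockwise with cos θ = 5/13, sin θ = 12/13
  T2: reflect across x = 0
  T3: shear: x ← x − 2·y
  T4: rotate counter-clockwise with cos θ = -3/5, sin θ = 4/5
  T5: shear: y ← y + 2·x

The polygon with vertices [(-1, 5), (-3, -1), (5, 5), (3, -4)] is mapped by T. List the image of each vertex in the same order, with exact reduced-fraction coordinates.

T1 rotate counter-clockwise with cos θ = 5/13, sin θ = 12/13: (-1, 5) → (-5, 1); (-3, -1) → (-3/13, -41/13); (5, 5) → (-35/13, 85/13); (3, -4) → (63/13, 16/13)
T2 reflect across x = 0: (-5, 1) → (5, 1); (-3/13, -41/13) → (3/13, -41/13); (-35/13, 85/13) → (35/13, 85/13); (63/13, 16/13) → (-63/13, 16/13)
T3 shear: x ← x − 2·y: (5, 1) → (3, 1); (3/13, -41/13) → (85/13, -41/13); (35/13, 85/13) → (-135/13, 85/13); (-63/13, 16/13) → (-95/13, 16/13)
T4 rotate counter-clockwise with cos θ = -3/5, sin θ = 4/5: (3, 1) → (-13/5, 9/5); (85/13, -41/13) → (-7/5, 463/65); (-135/13, 85/13) → (1, -159/13); (-95/13, 16/13) → (17/5, -428/65)
T5 shear: y ← y + 2·x: (-13/5, 9/5) → (-13/5, -17/5); (-7/5, 463/65) → (-7/5, 281/65); (1, -159/13) → (1, -133/13); (17/5, -428/65) → (17/5, 14/65)

image vertices: (-13/5, -17/5), (-7/5, 281/65), (1, -133/13), (17/5, 14/65)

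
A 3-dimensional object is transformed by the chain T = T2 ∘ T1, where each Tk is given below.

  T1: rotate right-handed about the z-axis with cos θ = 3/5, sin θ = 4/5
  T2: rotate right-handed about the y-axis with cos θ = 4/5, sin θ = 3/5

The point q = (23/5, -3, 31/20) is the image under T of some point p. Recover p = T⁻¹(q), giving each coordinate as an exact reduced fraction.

T1 = [3/5 -4/5 0 0; 4/5 3/5 0 0; 0 0 1 0; 0 0 0 1]
T2·T1 = [12/25 -16/25 3/5 0; 4/5 3/5 0 0; -9/25 12/25 4/5 0; 0 0 0 1]
det M = 1; M⁻¹ = [12/25 4/5 -9/25 0; -16/25 3/5 12/25 0; 3/5 0 4/5 0; 0 0 0 1]
M⁻¹ · (23/5, -3, 31/20)ᵀ = (-3/4, -4, 4)ᵀ

p = (-3/4, -4, 4)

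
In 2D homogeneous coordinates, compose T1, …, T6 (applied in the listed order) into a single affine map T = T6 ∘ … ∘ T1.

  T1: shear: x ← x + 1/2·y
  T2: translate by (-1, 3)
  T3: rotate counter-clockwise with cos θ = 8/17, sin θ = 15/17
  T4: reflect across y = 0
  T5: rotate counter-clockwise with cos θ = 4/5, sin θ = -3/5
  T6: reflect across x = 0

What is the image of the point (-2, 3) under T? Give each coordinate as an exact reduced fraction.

T(p) = (57/10, 12/5)

T1 shear: x ← x + 1/2·y: (-2, 3) → (-1/2, 3)
T2 translate by (-1, 3): (-1/2, 3) → (-3/2, 6)
T3 rotate counter-clockwise with cos θ = 8/17, sin θ = 15/17: (-3/2, 6) → (-6, 3/2)
T4 reflect across y = 0: (-6, 3/2) → (-6, -3/2)
T5 rotate counter-clockwise with cos θ = 4/5, sin θ = -3/5: (-6, -3/2) → (-57/10, 12/5)
T6 reflect across x = 0: (-57/10, 12/5) → (57/10, 12/5)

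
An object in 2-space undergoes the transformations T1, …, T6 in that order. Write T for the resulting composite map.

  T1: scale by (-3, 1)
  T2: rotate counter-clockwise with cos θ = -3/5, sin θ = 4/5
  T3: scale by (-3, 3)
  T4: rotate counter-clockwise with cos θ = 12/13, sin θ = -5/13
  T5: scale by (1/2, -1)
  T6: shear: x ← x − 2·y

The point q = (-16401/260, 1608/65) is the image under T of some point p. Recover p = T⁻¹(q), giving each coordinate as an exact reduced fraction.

T1 = [-3 0 0; 0 1 0; 0 0 1]
T2·T1 = [9/5 -4/5 0; -12/5 -3/5 0; 0 0 1]
T3·…·T1 = [-27/5 12/5 0; -36/5 -9/5 0; 0 0 1]
T4·…·T1 = [-504/65 99/65 0; -297/65 -168/65 0; 0 0 1]
T5·…·T1 = [-252/65 99/130 0; 297/65 168/65 0; 0 0 1]
T6·…·T1 = [-846/65 -573/130 0; 297/65 168/65 0; 0 0 1]
det M = -27/2; M⁻¹ = [-112/585 -191/585 0; 22/65 188/195 0; 0 0 1]
M⁻¹ · (-16401/260, 1608/65)ᵀ = (4, 5/2)ᵀ

p = (4, 5/2)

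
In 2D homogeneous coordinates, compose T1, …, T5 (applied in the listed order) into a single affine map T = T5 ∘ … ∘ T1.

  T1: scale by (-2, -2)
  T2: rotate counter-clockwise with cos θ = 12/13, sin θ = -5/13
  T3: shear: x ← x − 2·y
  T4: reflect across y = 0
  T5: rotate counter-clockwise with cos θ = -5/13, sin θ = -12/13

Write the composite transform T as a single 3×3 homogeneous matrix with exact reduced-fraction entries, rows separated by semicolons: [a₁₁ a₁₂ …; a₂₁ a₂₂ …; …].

T1 = [-2 0 0; 0 -2 0; 0 0 1]
T2·T1 = [-24/13 -10/13 0; 10/13 -24/13 0; 0 0 1]
T3·…·T1 = [-44/13 38/13 0; 10/13 -24/13 0; 0 0 1]
T4·…·T1 = [-44/13 38/13 0; -10/13 24/13 0; 0 0 1]
T5·…·T1 = [100/169 98/169 0; 578/169 -576/169 0; 0 0 1]

T = [100/169 98/169 0; 578/169 -576/169 0; 0 0 1]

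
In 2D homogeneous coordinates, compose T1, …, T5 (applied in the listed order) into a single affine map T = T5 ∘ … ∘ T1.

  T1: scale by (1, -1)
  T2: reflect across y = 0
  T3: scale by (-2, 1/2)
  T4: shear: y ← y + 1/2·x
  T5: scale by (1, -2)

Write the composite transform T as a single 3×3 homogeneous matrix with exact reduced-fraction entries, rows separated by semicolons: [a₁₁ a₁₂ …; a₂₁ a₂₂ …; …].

T = [-2 0 0; 2 -1 0; 0 0 1]

T1 = [1 0 0; 0 -1 0; 0 0 1]
T2·T1 = [1 0 0; 0 1 0; 0 0 1]
T3·…·T1 = [-2 0 0; 0 1/2 0; 0 0 1]
T4·…·T1 = [-2 0 0; -1 1/2 0; 0 0 1]
T5·…·T1 = [-2 0 0; 2 -1 0; 0 0 1]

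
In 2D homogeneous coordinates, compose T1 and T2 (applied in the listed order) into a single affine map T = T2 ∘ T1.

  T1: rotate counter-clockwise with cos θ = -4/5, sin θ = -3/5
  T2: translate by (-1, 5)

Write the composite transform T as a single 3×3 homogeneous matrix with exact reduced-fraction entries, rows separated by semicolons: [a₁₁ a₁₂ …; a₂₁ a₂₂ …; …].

T = [-4/5 3/5 -1; -3/5 -4/5 5; 0 0 1]

T1 = [-4/5 3/5 0; -3/5 -4/5 0; 0 0 1]
T2·T1 = [-4/5 3/5 -1; -3/5 -4/5 5; 0 0 1]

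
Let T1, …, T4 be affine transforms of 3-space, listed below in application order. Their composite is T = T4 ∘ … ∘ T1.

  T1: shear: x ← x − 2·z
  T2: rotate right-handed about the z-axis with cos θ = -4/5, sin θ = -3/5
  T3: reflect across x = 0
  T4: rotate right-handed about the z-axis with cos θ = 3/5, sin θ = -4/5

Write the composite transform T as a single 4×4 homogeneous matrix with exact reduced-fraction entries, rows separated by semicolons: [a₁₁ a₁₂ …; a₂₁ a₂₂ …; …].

T = [0 -1 0 0; -1 0 2 0; 0 0 1 0; 0 0 0 1]

T1 = [1 0 -2 0; 0 1 0 0; 0 0 1 0; 0 0 0 1]
T2·T1 = [-4/5 3/5 8/5 0; -3/5 -4/5 6/5 0; 0 0 1 0; 0 0 0 1]
T3·…·T1 = [4/5 -3/5 -8/5 0; -3/5 -4/5 6/5 0; 0 0 1 0; 0 0 0 1]
T4·…·T1 = [0 -1 0 0; -1 0 2 0; 0 0 1 0; 0 0 0 1]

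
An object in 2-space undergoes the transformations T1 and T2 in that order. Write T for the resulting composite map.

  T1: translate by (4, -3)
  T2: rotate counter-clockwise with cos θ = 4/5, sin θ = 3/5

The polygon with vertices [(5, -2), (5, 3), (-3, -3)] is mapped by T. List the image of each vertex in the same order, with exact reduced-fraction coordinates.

T1 translate by (4, -3): (5, -2) → (9, -5); (5, 3) → (9, 0); (-3, -3) → (1, -6)
T2 rotate counter-clockwise with cos θ = 4/5, sin θ = 3/5: (9, -5) → (51/5, 7/5); (9, 0) → (36/5, 27/5); (1, -6) → (22/5, -21/5)

image vertices: (51/5, 7/5), (36/5, 27/5), (22/5, -21/5)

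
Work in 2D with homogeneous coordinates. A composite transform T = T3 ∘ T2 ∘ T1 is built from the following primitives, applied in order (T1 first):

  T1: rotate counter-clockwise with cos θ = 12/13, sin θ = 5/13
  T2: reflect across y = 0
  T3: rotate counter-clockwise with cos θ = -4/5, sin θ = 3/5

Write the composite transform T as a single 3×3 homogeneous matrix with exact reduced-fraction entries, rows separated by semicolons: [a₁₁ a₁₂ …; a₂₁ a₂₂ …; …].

T = [-33/65 56/65 0; 56/65 33/65 0; 0 0 1]

T1 = [12/13 -5/13 0; 5/13 12/13 0; 0 0 1]
T2·T1 = [12/13 -5/13 0; -5/13 -12/13 0; 0 0 1]
T3·…·T1 = [-33/65 56/65 0; 56/65 33/65 0; 0 0 1]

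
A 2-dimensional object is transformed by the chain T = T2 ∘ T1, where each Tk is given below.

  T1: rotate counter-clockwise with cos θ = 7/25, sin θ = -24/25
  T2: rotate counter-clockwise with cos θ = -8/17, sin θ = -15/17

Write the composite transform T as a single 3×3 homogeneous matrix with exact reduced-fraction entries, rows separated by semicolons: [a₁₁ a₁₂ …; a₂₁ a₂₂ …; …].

T1 = [7/25 24/25 0; -24/25 7/25 0; 0 0 1]
T2·T1 = [-416/425 -87/425 0; 87/425 -416/425 0; 0 0 1]

T = [-416/425 -87/425 0; 87/425 -416/425 0; 0 0 1]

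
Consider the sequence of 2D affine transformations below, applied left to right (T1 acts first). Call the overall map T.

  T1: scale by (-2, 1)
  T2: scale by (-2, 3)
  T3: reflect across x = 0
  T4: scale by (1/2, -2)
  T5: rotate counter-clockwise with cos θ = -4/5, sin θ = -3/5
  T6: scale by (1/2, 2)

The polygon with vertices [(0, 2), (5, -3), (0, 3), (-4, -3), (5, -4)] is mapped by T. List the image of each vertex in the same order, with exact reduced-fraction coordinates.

T1 scale by (-2, 1): (0, 2) → (0, 2); (5, -3) → (-10, -3); (0, 3) → (0, 3); (-4, -3) → (8, -3); (5, -4) → (-10, -4)
T2 scale by (-2, 3): (0, 2) → (0, 6); (-10, -3) → (20, -9); (0, 3) → (0, 9); (8, -3) → (-16, -9); (-10, -4) → (20, -12)
T3 reflect across x = 0: (0, 6) → (0, 6); (20, -9) → (-20, -9); (0, 9) → (0, 9); (-16, -9) → (16, -9); (20, -12) → (-20, -12)
T4 scale by (1/2, -2): (0, 6) → (0, -12); (-20, -9) → (-10, 18); (0, 9) → (0, -18); (16, -9) → (8, 18); (-20, -12) → (-10, 24)
T5 rotate counter-clockwise with cos θ = -4/5, sin θ = -3/5: (0, -12) → (-36/5, 48/5); (-10, 18) → (94/5, -42/5); (0, -18) → (-54/5, 72/5); (8, 18) → (22/5, -96/5); (-10, 24) → (112/5, -66/5)
T6 scale by (1/2, 2): (-36/5, 48/5) → (-18/5, 96/5); (94/5, -42/5) → (47/5, -84/5); (-54/5, 72/5) → (-27/5, 144/5); (22/5, -96/5) → (11/5, -192/5); (112/5, -66/5) → (56/5, -132/5)

image vertices: (-18/5, 96/5), (47/5, -84/5), (-27/5, 144/5), (11/5, -192/5), (56/5, -132/5)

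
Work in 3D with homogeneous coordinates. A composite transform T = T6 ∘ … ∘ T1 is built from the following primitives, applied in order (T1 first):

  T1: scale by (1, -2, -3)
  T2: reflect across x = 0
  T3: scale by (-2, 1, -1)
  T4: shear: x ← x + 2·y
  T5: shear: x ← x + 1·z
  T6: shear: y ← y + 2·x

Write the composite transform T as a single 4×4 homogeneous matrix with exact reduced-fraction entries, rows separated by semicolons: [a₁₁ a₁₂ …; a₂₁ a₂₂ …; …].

T1 = [1 0 0 0; 0 -2 0 0; 0 0 -3 0; 0 0 0 1]
T2·T1 = [-1 0 0 0; 0 -2 0 0; 0 0 -3 0; 0 0 0 1]
T3·…·T1 = [2 0 0 0; 0 -2 0 0; 0 0 3 0; 0 0 0 1]
T4·…·T1 = [2 -4 0 0; 0 -2 0 0; 0 0 3 0; 0 0 0 1]
T5·…·T1 = [2 -4 3 0; 0 -2 0 0; 0 0 3 0; 0 0 0 1]
T6·…·T1 = [2 -4 3 0; 4 -10 6 0; 0 0 3 0; 0 0 0 1]

T = [2 -4 3 0; 4 -10 6 0; 0 0 3 0; 0 0 0 1]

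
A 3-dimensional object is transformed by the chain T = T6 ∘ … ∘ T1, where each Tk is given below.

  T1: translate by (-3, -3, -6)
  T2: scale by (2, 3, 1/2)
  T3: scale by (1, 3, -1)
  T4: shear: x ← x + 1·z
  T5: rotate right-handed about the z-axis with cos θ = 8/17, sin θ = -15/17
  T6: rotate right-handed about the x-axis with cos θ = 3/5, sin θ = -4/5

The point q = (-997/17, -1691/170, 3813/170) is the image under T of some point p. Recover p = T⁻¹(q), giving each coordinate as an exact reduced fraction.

p = (-3, -4, -5)

T1 = [1 0 0 -3; 0 1 0 -3; 0 0 1 -6; 0 0 0 1]
T2·T1 = [2 0 0 -6; 0 3 0 -9; 0 0 1/2 -3; 0 0 0 1]
T3·…·T1 = [2 0 0 -6; 0 9 0 -27; 0 0 -1/2 3; 0 0 0 1]
T4·…·T1 = [2 0 -1/2 -3; 0 9 0 -27; 0 0 -1/2 3; 0 0 0 1]
T5·…·T1 = [16/17 135/17 -4/17 -429/17; -30/17 72/17 15/34 -171/17; 0 0 -1/2 3; 0 0 0 1]
T6·…·T1 = [16/17 135/17 -4/17 -429/17; -18/17 216/85 -23/170 -309/85; 24/17 -288/85 -111/170 837/85; 0 0 0 1]
det M = -9; M⁻¹ = [4/17 -113/170 9/170 3; 5/51 8/255 -32/765 3; 0 -8/5 -6/5 6; 0 0 0 1]
M⁻¹ · (-997/17, -1691/170, 3813/170)ᵀ = (-3, -4, -5)ᵀ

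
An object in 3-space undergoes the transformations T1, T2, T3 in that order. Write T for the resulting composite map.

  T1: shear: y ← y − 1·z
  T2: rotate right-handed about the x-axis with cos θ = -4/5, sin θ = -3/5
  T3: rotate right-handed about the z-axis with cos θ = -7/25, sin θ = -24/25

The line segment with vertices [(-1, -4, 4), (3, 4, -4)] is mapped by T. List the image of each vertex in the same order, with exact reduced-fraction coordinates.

T1 shear: y ← y − 1·z: (-1, -4, 4) → (-1, -8, 4); (3, 4, -4) → (3, 8, -4)
T2 rotate right-handed about the x-axis with cos θ = -4/5, sin θ = -3/5: (-1, -8, 4) → (-1, 44/5, 8/5); (3, 8, -4) → (3, -44/5, -8/5)
T3 rotate right-handed about the z-axis with cos θ = -7/25, sin θ = -24/25: (-1, 44/5, 8/5) → (1091/125, -188/125, 8/5); (3, -44/5, -8/5) → (-1161/125, -52/125, -8/5)

image vertices: (1091/125, -188/125, 8/5), (-1161/125, -52/125, -8/5)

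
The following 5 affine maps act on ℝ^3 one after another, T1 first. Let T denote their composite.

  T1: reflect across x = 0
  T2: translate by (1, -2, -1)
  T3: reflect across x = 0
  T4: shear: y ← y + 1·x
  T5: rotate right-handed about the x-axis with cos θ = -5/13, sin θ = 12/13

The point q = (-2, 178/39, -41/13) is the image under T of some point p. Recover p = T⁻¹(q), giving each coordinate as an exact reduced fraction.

p = (-1, -2/3, -2)

T1 = [-1 0 0 0; 0 1 0 0; 0 0 1 0; 0 0 0 1]
T2·T1 = [-1 0 0 1; 0 1 0 -2; 0 0 1 -1; 0 0 0 1]
T3·…·T1 = [1 0 0 -1; 0 1 0 -2; 0 0 1 -1; 0 0 0 1]
T4·…·T1 = [1 0 0 -1; 1 1 0 -3; 0 0 1 -1; 0 0 0 1]
T5·…·T1 = [1 0 0 -1; -5/13 -5/13 -12/13 27/13; 12/13 12/13 -5/13 -31/13; 0 0 0 1]
det M = 1; M⁻¹ = [1 0 0 1; -1 -5/13 12/13 2; 0 -12/13 -5/13 1; 0 0 0 1]
M⁻¹ · (-2, 178/39, -41/13)ᵀ = (-1, -2/3, -2)ᵀ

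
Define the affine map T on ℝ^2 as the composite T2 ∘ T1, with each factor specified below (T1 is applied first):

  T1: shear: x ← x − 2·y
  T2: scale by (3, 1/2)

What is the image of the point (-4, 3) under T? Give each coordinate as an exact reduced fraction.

T1 shear: x ← x − 2·y: (-4, 3) → (-10, 3)
T2 scale by (3, 1/2): (-10, 3) → (-30, 3/2)

T(p) = (-30, 3/2)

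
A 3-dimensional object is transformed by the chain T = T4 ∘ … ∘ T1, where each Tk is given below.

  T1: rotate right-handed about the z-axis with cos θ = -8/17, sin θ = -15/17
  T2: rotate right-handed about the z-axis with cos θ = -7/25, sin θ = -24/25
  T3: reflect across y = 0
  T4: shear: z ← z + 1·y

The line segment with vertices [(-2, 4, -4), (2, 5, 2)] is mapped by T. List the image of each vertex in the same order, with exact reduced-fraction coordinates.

T1 rotate right-handed about the z-axis with cos θ = -8/17, sin θ = -15/17: (-2, 4, -4) → (76/17, -2/17, -4); (2, 5, 2) → (59/17, -70/17, 2)
T2 rotate right-handed about the z-axis with cos θ = -7/25, sin θ = -24/25: (76/17, -2/17, -4) → (-116/85, -362/85, -4); (59/17, -70/17, 2) → (-2093/425, -926/425, 2)
T3 reflect across y = 0: (-116/85, -362/85, -4) → (-116/85, 362/85, -4); (-2093/425, -926/425, 2) → (-2093/425, 926/425, 2)
T4 shear: z ← z + 1·y: (-116/85, 362/85, -4) → (-116/85, 362/85, 22/85); (-2093/425, 926/425, 2) → (-2093/425, 926/425, 1776/425)

image vertices: (-116/85, 362/85, 22/85), (-2093/425, 926/425, 1776/425)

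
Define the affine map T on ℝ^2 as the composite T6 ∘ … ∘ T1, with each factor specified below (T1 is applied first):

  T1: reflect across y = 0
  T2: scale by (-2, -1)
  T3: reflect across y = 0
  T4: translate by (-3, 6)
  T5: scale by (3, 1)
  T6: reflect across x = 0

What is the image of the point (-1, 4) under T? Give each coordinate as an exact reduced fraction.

T1 reflect across y = 0: (-1, 4) → (-1, -4)
T2 scale by (-2, -1): (-1, -4) → (2, 4)
T3 reflect across y = 0: (2, 4) → (2, -4)
T4 translate by (-3, 6): (2, -4) → (-1, 2)
T5 scale by (3, 1): (-1, 2) → (-3, 2)
T6 reflect across x = 0: (-3, 2) → (3, 2)

T(p) = (3, 2)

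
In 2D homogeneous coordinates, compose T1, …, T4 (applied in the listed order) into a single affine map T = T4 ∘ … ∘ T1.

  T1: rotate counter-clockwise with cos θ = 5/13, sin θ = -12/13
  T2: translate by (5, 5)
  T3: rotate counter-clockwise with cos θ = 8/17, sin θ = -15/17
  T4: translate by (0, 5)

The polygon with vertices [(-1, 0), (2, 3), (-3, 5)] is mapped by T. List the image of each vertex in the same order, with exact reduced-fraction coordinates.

T1 rotate counter-clockwise with cos θ = 5/13, sin θ = -12/13: (-1, 0) → (-5/13, 12/13); (2, 3) → (46/13, -9/13); (-3, 5) → (45/13, 61/13)
T2 translate by (5, 5): (-5/13, 12/13) → (60/13, 77/13); (46/13, -9/13) → (111/13, 56/13); (45/13, 61/13) → (110/13, 126/13)
T3 rotate counter-clockwise with cos θ = 8/17, sin θ = -15/17: (60/13, 77/13) → (1635/221, -284/221); (111/13, 56/13) → (1728/221, -1217/221); (110/13, 126/13) → (2770/221, -642/221)
T4 translate by (0, 5): (1635/221, -284/221) → (1635/221, 821/221); (1728/221, -1217/221) → (1728/221, -112/221); (2770/221, -642/221) → (2770/221, 463/221)

image vertices: (1635/221, 821/221), (1728/221, -112/221), (2770/221, 463/221)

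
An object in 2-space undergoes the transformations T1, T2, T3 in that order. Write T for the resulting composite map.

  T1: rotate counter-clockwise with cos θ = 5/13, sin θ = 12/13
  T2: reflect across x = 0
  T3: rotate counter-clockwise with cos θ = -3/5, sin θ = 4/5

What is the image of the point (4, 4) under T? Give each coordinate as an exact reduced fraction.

T(p) = (-356/65, -92/65)

T1 rotate counter-clockwise with cos θ = 5/13, sin θ = 12/13: (4, 4) → (-28/13, 68/13)
T2 reflect across x = 0: (-28/13, 68/13) → (28/13, 68/13)
T3 rotate counter-clockwise with cos θ = -3/5, sin θ = 4/5: (28/13, 68/13) → (-356/65, -92/65)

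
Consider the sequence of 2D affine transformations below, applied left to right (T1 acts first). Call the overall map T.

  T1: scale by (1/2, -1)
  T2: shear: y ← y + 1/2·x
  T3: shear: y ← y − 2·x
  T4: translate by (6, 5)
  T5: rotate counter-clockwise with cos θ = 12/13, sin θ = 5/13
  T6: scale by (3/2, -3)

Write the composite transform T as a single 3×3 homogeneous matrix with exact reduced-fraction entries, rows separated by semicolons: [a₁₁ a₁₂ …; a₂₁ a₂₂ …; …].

T = [9/8 15/26 141/26; 3/2 36/13 -270/13; 0 0 1]

T1 = [1/2 0 0; 0 -1 0; 0 0 1]
T2·T1 = [1/2 0 0; 1/4 -1 0; 0 0 1]
T3·…·T1 = [1/2 0 0; -3/4 -1 0; 0 0 1]
T4·…·T1 = [1/2 0 6; -3/4 -1 5; 0 0 1]
T5·…·T1 = [3/4 5/13 47/13; -1/2 -12/13 90/13; 0 0 1]
T6·…·T1 = [9/8 15/26 141/26; 3/2 36/13 -270/13; 0 0 1]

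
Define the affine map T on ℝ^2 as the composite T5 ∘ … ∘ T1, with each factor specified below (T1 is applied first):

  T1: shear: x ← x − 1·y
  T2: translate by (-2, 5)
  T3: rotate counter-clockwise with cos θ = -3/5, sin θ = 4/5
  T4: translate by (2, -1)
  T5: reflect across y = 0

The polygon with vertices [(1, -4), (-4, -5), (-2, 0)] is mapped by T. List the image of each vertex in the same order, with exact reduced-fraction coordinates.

image vertices: (-3/5, -4/5), (13/5, 9/5), (2/5, 36/5)

T1 shear: x ← x − 1·y: (1, -4) → (5, -4); (-4, -5) → (1, -5); (-2, 0) → (-2, 0)
T2 translate by (-2, 5): (5, -4) → (3, 1); (1, -5) → (-1, 0); (-2, 0) → (-4, 5)
T3 rotate counter-clockwise with cos θ = -3/5, sin θ = 4/5: (3, 1) → (-13/5, 9/5); (-1, 0) → (3/5, -4/5); (-4, 5) → (-8/5, -31/5)
T4 translate by (2, -1): (-13/5, 9/5) → (-3/5, 4/5); (3/5, -4/5) → (13/5, -9/5); (-8/5, -31/5) → (2/5, -36/5)
T5 reflect across y = 0: (-3/5, 4/5) → (-3/5, -4/5); (13/5, -9/5) → (13/5, 9/5); (2/5, -36/5) → (2/5, 36/5)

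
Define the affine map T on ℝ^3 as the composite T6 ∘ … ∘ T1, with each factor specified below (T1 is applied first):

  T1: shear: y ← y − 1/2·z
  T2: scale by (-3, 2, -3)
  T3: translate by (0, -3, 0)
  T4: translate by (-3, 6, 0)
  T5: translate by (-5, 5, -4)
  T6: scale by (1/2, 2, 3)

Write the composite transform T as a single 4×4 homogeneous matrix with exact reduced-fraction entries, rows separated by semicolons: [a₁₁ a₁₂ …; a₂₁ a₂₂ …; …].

T1 = [1 0 0 0; 0 1 -1/2 0; 0 0 1 0; 0 0 0 1]
T2·T1 = [-3 0 0 0; 0 2 -1 0; 0 0 -3 0; 0 0 0 1]
T3·…·T1 = [-3 0 0 0; 0 2 -1 -3; 0 0 -3 0; 0 0 0 1]
T4·…·T1 = [-3 0 0 -3; 0 2 -1 3; 0 0 -3 0; 0 0 0 1]
T5·…·T1 = [-3 0 0 -8; 0 2 -1 8; 0 0 -3 -4; 0 0 0 1]
T6·…·T1 = [-3/2 0 0 -4; 0 4 -2 16; 0 0 -9 -12; 0 0 0 1]

T = [-3/2 0 0 -4; 0 4 -2 16; 0 0 -9 -12; 0 0 0 1]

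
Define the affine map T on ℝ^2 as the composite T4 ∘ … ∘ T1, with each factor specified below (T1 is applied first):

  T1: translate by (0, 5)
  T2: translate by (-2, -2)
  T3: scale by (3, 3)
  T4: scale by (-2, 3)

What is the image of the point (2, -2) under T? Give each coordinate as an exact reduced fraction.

T1 translate by (0, 5): (2, -2) → (2, 3)
T2 translate by (-2, -2): (2, 3) → (0, 1)
T3 scale by (3, 3): (0, 1) → (0, 3)
T4 scale by (-2, 3): (0, 3) → (0, 9)

T(p) = (0, 9)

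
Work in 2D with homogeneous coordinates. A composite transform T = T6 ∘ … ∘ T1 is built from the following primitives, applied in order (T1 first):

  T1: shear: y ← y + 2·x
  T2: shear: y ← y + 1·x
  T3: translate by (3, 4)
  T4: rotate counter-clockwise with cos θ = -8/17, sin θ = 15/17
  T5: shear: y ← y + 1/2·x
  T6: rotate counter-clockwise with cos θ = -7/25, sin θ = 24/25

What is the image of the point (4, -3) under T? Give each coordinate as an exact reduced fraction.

T1 shear: y ← y + 2·x: (4, -3) → (4, 5)
T2 shear: y ← y + 1·x: (4, 5) → (4, 9)
T3 translate by (3, 4): (4, 9) → (7, 13)
T4 rotate counter-clockwise with cos θ = -8/17, sin θ = 15/17: (7, 13) → (-251/17, 1/17)
T5 shear: y ← y + 1/2·x: (-251/17, 1/17) → (-251/17, -249/34)
T6 rotate counter-clockwise with cos θ = -7/25, sin θ = 24/25: (-251/17, -249/34) → (949/85, -2061/170)

T(p) = (949/85, -2061/170)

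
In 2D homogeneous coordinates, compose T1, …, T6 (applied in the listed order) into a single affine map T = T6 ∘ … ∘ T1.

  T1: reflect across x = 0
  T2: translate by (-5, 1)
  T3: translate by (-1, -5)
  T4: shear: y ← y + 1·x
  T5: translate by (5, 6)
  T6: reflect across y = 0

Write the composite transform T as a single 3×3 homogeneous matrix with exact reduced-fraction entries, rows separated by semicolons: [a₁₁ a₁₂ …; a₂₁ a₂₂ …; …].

T1 = [-1 0 0; 0 1 0; 0 0 1]
T2·T1 = [-1 0 -5; 0 1 1; 0 0 1]
T3·…·T1 = [-1 0 -6; 0 1 -4; 0 0 1]
T4·…·T1 = [-1 0 -6; -1 1 -10; 0 0 1]
T5·…·T1 = [-1 0 -1; -1 1 -4; 0 0 1]
T6·…·T1 = [-1 0 -1; 1 -1 4; 0 0 1]

T = [-1 0 -1; 1 -1 4; 0 0 1]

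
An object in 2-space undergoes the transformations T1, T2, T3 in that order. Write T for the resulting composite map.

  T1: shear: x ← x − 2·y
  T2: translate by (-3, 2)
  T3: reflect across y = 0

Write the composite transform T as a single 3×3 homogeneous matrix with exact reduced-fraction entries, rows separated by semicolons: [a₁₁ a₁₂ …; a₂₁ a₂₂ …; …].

T = [1 -2 -3; 0 -1 -2; 0 0 1]

T1 = [1 -2 0; 0 1 0; 0 0 1]
T2·T1 = [1 -2 -3; 0 1 2; 0 0 1]
T3·…·T1 = [1 -2 -3; 0 -1 -2; 0 0 1]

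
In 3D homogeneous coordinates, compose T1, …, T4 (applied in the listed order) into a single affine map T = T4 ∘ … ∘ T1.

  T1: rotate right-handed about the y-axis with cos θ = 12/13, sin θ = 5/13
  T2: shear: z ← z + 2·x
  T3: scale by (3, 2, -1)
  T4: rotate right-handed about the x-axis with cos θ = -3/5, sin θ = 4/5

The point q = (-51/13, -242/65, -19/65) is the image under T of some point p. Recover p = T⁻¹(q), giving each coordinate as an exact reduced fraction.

p = (-1, 1, -1)

T1 = [12/13 0 5/13 0; 0 1 0 0; -5/13 0 12/13 0; 0 0 0 1]
T2·T1 = [12/13 0 5/13 0; 0 1 0 0; 19/13 0 22/13 0; 0 0 0 1]
T3·…·T1 = [36/13 0 15/13 0; 0 2 0 0; -19/13 0 -22/13 0; 0 0 0 1]
T4·…·T1 = [36/13 0 15/13 0; 76/65 -6/5 88/65 0; 57/65 8/5 66/65 0; 0 0 0 1]
det M = -6; M⁻¹ = [22/39 -4/13 -3/13 0; 0 -3/10 2/5 0; -19/39 48/65 36/65 0; 0 0 0 1]
M⁻¹ · (-51/13, -242/65, -19/65)ᵀ = (-1, 1, -1)ᵀ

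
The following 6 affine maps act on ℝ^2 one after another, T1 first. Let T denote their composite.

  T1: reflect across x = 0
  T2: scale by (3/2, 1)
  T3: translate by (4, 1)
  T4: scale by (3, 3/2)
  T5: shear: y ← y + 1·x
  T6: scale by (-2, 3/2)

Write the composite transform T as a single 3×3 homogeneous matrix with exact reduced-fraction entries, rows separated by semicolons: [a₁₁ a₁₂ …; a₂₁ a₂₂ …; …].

T = [9 0 -24; -27/4 9/4 81/4; 0 0 1]

T1 = [-1 0 0; 0 1 0; 0 0 1]
T2·T1 = [-3/2 0 0; 0 1 0; 0 0 1]
T3·…·T1 = [-3/2 0 4; 0 1 1; 0 0 1]
T4·…·T1 = [-9/2 0 12; 0 3/2 3/2; 0 0 1]
T5·…·T1 = [-9/2 0 12; -9/2 3/2 27/2; 0 0 1]
T6·…·T1 = [9 0 -24; -27/4 9/4 81/4; 0 0 1]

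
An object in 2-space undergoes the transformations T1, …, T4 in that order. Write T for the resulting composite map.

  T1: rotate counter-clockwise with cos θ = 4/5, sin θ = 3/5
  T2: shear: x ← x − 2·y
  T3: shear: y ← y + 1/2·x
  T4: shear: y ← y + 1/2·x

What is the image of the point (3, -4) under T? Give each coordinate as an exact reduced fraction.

T(p) = (38/5, 31/5)

T1 rotate counter-clockwise with cos θ = 4/5, sin θ = 3/5: (3, -4) → (24/5, -7/5)
T2 shear: x ← x − 2·y: (24/5, -7/5) → (38/5, -7/5)
T3 shear: y ← y + 1/2·x: (38/5, -7/5) → (38/5, 12/5)
T4 shear: y ← y + 1/2·x: (38/5, 12/5) → (38/5, 31/5)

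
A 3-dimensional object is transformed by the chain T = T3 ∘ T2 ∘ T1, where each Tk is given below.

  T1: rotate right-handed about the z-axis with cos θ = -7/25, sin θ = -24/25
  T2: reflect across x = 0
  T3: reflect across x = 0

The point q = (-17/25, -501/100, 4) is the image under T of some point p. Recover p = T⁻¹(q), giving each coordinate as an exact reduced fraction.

p = (5, 3/4, 4)

T1 = [-7/25 24/25 0 0; -24/25 -7/25 0 0; 0 0 1 0; 0 0 0 1]
T2·T1 = [7/25 -24/25 0 0; -24/25 -7/25 0 0; 0 0 1 0; 0 0 0 1]
T3·…·T1 = [-7/25 24/25 0 0; -24/25 -7/25 0 0; 0 0 1 0; 0 0 0 1]
det M = 1; M⁻¹ = [-7/25 -24/25 0 0; 24/25 -7/25 0 0; 0 0 1 0; 0 0 0 1]
M⁻¹ · (-17/25, -501/100, 4)ᵀ = (5, 3/4, 4)ᵀ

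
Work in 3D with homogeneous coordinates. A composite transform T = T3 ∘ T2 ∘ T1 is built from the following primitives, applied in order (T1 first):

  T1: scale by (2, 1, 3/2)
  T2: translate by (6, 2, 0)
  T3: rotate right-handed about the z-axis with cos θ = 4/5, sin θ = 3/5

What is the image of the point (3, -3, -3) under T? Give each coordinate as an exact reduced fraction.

T(p) = (51/5, 32/5, -9/2)

T1 scale by (2, 1, 3/2): (3, -3, -3) → (6, -3, -9/2)
T2 translate by (6, 2, 0): (6, -3, -9/2) → (12, -1, -9/2)
T3 rotate right-handed about the z-axis with cos θ = 4/5, sin θ = 3/5: (12, -1, -9/2) → (51/5, 32/5, -9/2)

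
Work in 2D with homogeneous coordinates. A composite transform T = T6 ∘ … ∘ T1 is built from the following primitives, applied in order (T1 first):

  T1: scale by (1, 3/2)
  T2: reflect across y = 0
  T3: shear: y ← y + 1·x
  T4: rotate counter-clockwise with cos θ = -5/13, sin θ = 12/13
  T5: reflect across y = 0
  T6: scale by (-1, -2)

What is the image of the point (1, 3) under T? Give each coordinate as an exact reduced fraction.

T(p) = (-37/13, 59/13)

T1 scale by (1, 3/2): (1, 3) → (1, 9/2)
T2 reflect across y = 0: (1, 9/2) → (1, -9/2)
T3 shear: y ← y + 1·x: (1, -9/2) → (1, -7/2)
T4 rotate counter-clockwise with cos θ = -5/13, sin θ = 12/13: (1, -7/2) → (37/13, 59/26)
T5 reflect across y = 0: (37/13, 59/26) → (37/13, -59/26)
T6 scale by (-1, -2): (37/13, -59/26) → (-37/13, 59/13)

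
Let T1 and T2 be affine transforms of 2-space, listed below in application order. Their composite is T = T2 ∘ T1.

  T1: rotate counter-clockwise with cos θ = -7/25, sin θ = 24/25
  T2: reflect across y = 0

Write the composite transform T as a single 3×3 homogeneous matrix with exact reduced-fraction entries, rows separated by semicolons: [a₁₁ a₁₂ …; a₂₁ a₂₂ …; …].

T1 = [-7/25 -24/25 0; 24/25 -7/25 0; 0 0 1]
T2·T1 = [-7/25 -24/25 0; -24/25 7/25 0; 0 0 1]

T = [-7/25 -24/25 0; -24/25 7/25 0; 0 0 1]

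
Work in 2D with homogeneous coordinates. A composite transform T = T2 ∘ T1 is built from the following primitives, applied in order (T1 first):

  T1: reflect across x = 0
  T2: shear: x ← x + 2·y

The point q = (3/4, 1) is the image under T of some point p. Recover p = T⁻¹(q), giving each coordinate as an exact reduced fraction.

T1 = [-1 0 0; 0 1 0; 0 0 1]
T2·T1 = [-1 2 0; 0 1 0; 0 0 1]
det M = -1; M⁻¹ = [-1 2 0; 0 1 0; 0 0 1]
M⁻¹ · (3/4, 1)ᵀ = (5/4, 1)ᵀ

p = (5/4, 1)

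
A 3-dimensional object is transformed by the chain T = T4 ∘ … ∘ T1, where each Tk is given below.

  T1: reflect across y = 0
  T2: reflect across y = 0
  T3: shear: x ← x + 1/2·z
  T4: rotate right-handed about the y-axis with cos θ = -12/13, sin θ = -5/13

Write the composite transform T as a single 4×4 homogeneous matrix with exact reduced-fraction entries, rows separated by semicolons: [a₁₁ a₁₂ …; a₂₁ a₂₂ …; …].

T = [-12/13 0 -11/13 0; 0 1 0 0; 5/13 0 -19/26 0; 0 0 0 1]

T1 = [1 0 0 0; 0 -1 0 0; 0 0 1 0; 0 0 0 1]
T2·T1 = [1 0 0 0; 0 1 0 0; 0 0 1 0; 0 0 0 1]
T3·…·T1 = [1 0 1/2 0; 0 1 0 0; 0 0 1 0; 0 0 0 1]
T4·…·T1 = [-12/13 0 -11/13 0; 0 1 0 0; 5/13 0 -19/26 0; 0 0 0 1]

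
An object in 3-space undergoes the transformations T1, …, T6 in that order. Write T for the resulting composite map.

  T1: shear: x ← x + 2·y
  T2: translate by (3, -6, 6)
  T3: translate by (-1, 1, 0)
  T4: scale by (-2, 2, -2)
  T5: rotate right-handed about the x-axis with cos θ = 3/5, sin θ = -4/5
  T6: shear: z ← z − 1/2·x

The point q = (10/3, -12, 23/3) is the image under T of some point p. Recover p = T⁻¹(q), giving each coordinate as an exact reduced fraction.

T1 = [1 2 0 0; 0 1 0 0; 0 0 1 0; 0 0 0 1]
T2·T1 = [1 2 0 3; 0 1 0 -6; 0 0 1 6; 0 0 0 1]
T3·…·T1 = [1 2 0 2; 0 1 0 -5; 0 0 1 6; 0 0 0 1]
T4·…·T1 = [-2 -4 0 -4; 0 2 0 -10; 0 0 -2 -12; 0 0 0 1]
T5·…·T1 = [-2 -4 0 -4; 0 6/5 -8/5 -78/5; 0 -8/5 -6/5 4/5; 0 0 0 1]
T6·…·T1 = [-2 -4 0 -4; 0 6/5 -8/5 -78/5; 1 2/5 -6/5 14/5; 0 0 0 1]
det M = 8; M⁻¹ = [-1/10 -3/5 4/5 -12; -1/5 3/10 -2/5 5; -3/20 -2/5 -3/10 -6; 0 0 0 1]
M⁻¹ · (10/3, -12, 23/3)ᵀ = (1, -7/3, -4)ᵀ

p = (1, -7/3, -4)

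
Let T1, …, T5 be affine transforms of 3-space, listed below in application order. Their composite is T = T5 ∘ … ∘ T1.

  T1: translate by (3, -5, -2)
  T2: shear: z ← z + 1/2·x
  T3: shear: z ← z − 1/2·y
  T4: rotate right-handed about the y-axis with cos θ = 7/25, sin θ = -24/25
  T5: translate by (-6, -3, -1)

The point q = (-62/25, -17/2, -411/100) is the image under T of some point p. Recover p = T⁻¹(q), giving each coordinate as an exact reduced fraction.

T1 = [1 0 0 3; 0 1 0 -5; 0 0 1 -2; 0 0 0 1]
T2·T1 = [1 0 0 3; 0 1 0 -5; 1/2 0 1 -1/2; 0 0 0 1]
T3·…·T1 = [1 0 0 3; 0 1 0 -5; 1/2 -1/2 1 2; 0 0 0 1]
T4·…·T1 = [-1/5 12/25 -24/25 -27/25; 0 1 0 -5; 11/10 -7/50 7/25 86/25; 0 0 0 1]
T5·…·T1 = [-1/5 12/25 -24/25 -177/25; 0 1 0 -8; 11/10 -7/50 7/25 61/25; 0 0 0 1]
det M = 1; M⁻¹ = [7/25 0 24/25 -9/25; 0 1 0 8; -11/10 1/2 -1/5 -33/10; 0 0 0 1]
M⁻¹ · (-62/25, -17/2, -411/100)ᵀ = (-5, -1/2, -4)ᵀ

p = (-5, -1/2, -4)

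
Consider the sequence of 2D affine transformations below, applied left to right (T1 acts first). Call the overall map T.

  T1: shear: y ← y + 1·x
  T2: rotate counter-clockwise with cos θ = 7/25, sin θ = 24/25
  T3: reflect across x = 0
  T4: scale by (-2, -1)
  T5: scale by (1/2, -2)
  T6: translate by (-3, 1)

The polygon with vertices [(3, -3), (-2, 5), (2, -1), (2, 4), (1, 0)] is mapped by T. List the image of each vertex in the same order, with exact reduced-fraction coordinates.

image vertices: (-54/25, 169/25), (-161/25, -29/25), (-17/5, 27/5), (-41/5, 41/5), (-92/25, 87/25)

T1 shear: y ← y + 1·x: (3, -3) → (3, 0); (-2, 5) → (-2, 3); (2, -1) → (2, 1); (2, 4) → (2, 6); (1, 0) → (1, 1)
T2 rotate counter-clockwise with cos θ = 7/25, sin θ = 24/25: (3, 0) → (21/25, 72/25); (-2, 3) → (-86/25, -27/25); (2, 1) → (-2/5, 11/5); (2, 6) → (-26/5, 18/5); (1, 1) → (-17/25, 31/25)
T3 reflect across x = 0: (21/25, 72/25) → (-21/25, 72/25); (-86/25, -27/25) → (86/25, -27/25); (-2/5, 11/5) → (2/5, 11/5); (-26/5, 18/5) → (26/5, 18/5); (-17/25, 31/25) → (17/25, 31/25)
T4 scale by (-2, -1): (-21/25, 72/25) → (42/25, -72/25); (86/25, -27/25) → (-172/25, 27/25); (2/5, 11/5) → (-4/5, -11/5); (26/5, 18/5) → (-52/5, -18/5); (17/25, 31/25) → (-34/25, -31/25)
T5 scale by (1/2, -2): (42/25, -72/25) → (21/25, 144/25); (-172/25, 27/25) → (-86/25, -54/25); (-4/5, -11/5) → (-2/5, 22/5); (-52/5, -18/5) → (-26/5, 36/5); (-34/25, -31/25) → (-17/25, 62/25)
T6 translate by (-3, 1): (21/25, 144/25) → (-54/25, 169/25); (-86/25, -54/25) → (-161/25, -29/25); (-2/5, 22/5) → (-17/5, 27/5); (-26/5, 36/5) → (-41/5, 41/5); (-17/25, 62/25) → (-92/25, 87/25)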